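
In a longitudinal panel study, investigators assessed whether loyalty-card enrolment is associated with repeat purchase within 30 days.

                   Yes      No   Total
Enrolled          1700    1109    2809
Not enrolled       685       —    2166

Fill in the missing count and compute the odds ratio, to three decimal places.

The missing cell is in the unexposed row: 2166 − 685 = 1481.
So a = 1700, b = 1109, c = 685, d = 1481.
OR = (a·d)/(b·c) = (1700 × 1481) / (1109 × 685) = 2517700 / 759665 = 3.31422

3.314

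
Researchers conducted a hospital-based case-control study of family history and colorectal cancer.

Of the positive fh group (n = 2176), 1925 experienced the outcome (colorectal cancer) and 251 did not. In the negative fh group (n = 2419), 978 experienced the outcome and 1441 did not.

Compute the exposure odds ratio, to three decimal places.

11.300

From the description: a = 1925, b = 251, c = 978, d = 1441.
OR = (a·d)/(b·c) = (1925 × 1441) / (251 × 978) = 2773925 / 245478 = 11.30010
The odds of colorectal cancer are about 11.30 times as high in the positive fh group.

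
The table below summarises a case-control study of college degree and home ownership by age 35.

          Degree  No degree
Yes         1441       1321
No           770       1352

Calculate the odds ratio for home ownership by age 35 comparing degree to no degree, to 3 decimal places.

Reading the table with exposure as columns: a = 1441 (Degree, case), b = 770 (Degree, non-case), c = 1321 (No degree, case), d = 1352.
OR = (a·d)/(b·c) = (1441 × 1352) / (770 × 1321) = 1948232 / 1017170 = 1.91535
The odds of home ownership by age 35 are about 1.92 times as high in the degree group.

1.915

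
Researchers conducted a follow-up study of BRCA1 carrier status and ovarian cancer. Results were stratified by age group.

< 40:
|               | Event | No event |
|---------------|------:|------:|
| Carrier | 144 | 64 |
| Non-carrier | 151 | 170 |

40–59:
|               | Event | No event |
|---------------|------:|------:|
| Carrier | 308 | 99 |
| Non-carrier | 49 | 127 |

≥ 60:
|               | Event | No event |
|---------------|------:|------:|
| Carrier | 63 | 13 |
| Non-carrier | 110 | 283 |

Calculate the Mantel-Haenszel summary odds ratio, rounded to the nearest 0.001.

OR_MH = Σ(aᵢdᵢ/nᵢ) / Σ(bᵢcᵢ/nᵢ), where nᵢ is the stratum total.
Stratum 1 (< 40): n = 529; a·d/n = 144·170/529 = 46.2760; b·c/n = 64·151/529 = 18.2684
Stratum 2 (40–59): n = 583; a·d/n = 308·127/583 = 67.0943; b·c/n = 99·49/583 = 8.3208
Stratum 3 (≥ 60): n = 469; a·d/n = 63·283/469 = 38.0149; b·c/n = 13·110/469 = 3.0490
OR_MH = (46.2760 + 67.0943 + 38.0149) / (18.2684 + 8.3208 + 3.0490) = 151.3853 / 29.6382 = 5.10777

5.108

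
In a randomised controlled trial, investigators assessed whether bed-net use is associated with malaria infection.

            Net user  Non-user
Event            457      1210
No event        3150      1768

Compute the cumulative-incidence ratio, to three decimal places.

Reading the table with exposure as columns: a = 457 (Net user, case), b = 3150 (Net user, non-case), c = 1210 (Non-user, case), d = 1768.
Risk in exposed = 457/3607 = 0.12670; risk in unexposed = 1210/2978 = 0.40631.
RR = 0.12670 / 0.40631 = 0.31182
The risk is 69% lower among the exposed than among the unexposed.

0.312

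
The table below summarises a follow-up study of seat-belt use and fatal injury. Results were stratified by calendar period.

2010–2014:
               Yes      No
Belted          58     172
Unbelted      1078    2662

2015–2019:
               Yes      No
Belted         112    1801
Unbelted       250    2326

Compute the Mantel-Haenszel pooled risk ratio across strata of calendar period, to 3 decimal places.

0.704

RR_MH = Σ(aᵢ·n₀ᵢ/nᵢ) / Σ(cᵢ·n₁ᵢ/nᵢ), with n₁ᵢ = aᵢ+bᵢ (exposed), n₀ᵢ = cᵢ+dᵢ (unexposed), nᵢ = n₁ᵢ+n₀ᵢ.
Stratum 1 (2010–2014): n₁ = 230, n₀ = 3740, n = 3970; a·n₀/n = 58·3740/3970 = 54.6398; c·n₁/n = 1078·230/3970 = 62.4534
Stratum 2 (2015–2019): n₁ = 1913, n₀ = 2576, n = 4489; a·n₀/n = 112·2576/4489 = 64.2709; c·n₁/n = 250·1913/4489 = 106.5382
RR_MH = (54.6398 + 64.2709) / (62.4534 + 106.5382) = 118.9107 / 168.9916 = 0.70365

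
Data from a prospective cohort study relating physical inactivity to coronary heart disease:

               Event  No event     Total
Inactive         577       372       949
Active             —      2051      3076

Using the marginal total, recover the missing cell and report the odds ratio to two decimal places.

3.10

The missing cell is in the unexposed row: 3076 − 2051 = 1025.
So a = 577, b = 372, c = 1025, d = 2051.
OR = (a·d)/(b·c) = (577 × 2051) / (372 × 1025) = 1183427 / 381300 = 3.10366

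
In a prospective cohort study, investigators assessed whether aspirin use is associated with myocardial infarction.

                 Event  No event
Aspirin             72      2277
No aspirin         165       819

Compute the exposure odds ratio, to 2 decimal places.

Cells: a = 72, b = 2277, c = 165, d = 819.
OR = (a·d)/(b·c) = (72 × 819) / (2277 × 165) = 58968 / 375705 = 0.15695
Exposure is associated with lower odds of myocardial infarction (OR = 0.16 < 1).

0.16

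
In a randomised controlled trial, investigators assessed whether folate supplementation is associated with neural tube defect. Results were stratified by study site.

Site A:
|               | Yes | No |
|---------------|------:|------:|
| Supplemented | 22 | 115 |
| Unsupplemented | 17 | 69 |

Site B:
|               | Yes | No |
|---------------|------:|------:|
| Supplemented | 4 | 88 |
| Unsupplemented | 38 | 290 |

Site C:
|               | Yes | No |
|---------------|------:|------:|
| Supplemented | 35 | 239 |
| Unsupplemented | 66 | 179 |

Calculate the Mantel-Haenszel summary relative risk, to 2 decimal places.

RR_MH = Σ(aᵢ·n₀ᵢ/nᵢ) / Σ(cᵢ·n₁ᵢ/nᵢ), with n₁ᵢ = aᵢ+bᵢ (exposed), n₀ᵢ = cᵢ+dᵢ (unexposed), nᵢ = n₁ᵢ+n₀ᵢ.
Stratum 1 (Site A): n₁ = 137, n₀ = 86, n = 223; a·n₀/n = 22·86/223 = 8.4843; c·n₁/n = 17·137/223 = 10.4439
Stratum 2 (Site B): n₁ = 92, n₀ = 328, n = 420; a·n₀/n = 4·328/420 = 3.1238; c·n₁/n = 38·92/420 = 8.3238
Stratum 3 (Site C): n₁ = 274, n₀ = 245, n = 519; a·n₀/n = 35·245/519 = 16.5222; c·n₁/n = 66·274/519 = 34.8439
RR_MH = (8.4843 + 3.1238 + 16.5222) / (10.4439 + 8.3238 + 34.8439) = 28.1303 / 53.6117 = 0.52470

0.52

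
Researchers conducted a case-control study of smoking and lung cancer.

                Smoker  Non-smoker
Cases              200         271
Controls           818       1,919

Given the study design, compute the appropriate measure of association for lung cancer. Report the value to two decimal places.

1.73

Reading the table with exposure as columns: a = 200 (Smoker, case), b = 818 (Smoker, non-case), c = 271 (Non-smoker, case), d = 1919.
This is a case-control study: participants were sampled on outcome status, so risks in the source population cannot be estimated directly — relative risk is not valid here. The odds ratio is the appropriate measure.
OR = (a·d)/(b·c) = (200 × 1919) / (818 × 271) = 383800 / 221678 = 1.73134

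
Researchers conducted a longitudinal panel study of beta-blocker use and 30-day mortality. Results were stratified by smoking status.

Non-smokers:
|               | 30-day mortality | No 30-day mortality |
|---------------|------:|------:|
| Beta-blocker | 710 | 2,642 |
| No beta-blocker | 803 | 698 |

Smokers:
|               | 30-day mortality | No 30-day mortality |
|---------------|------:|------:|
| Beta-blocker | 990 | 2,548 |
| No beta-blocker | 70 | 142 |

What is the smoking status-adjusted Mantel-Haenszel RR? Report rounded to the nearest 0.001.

RR_MH = Σ(aᵢ·n₀ᵢ/nᵢ) / Σ(cᵢ·n₁ᵢ/nᵢ), with n₁ᵢ = aᵢ+bᵢ (exposed), n₀ᵢ = cᵢ+dᵢ (unexposed), nᵢ = n₁ᵢ+n₀ᵢ.
Stratum 1 (Non-smokers): n₁ = 3352, n₀ = 1501, n = 4853; a·n₀/n = 710·1501/4853 = 219.5982; c·n₁/n = 803·3352/4853 = 554.6375
Stratum 2 (Smokers): n₁ = 3538, n₀ = 212, n = 3750; a·n₀/n = 990·212/3750 = 55.9680; c·n₁/n = 70·3538/3750 = 66.0427
RR_MH = (219.5982 + 55.9680) / (554.6375 + 66.0427) = 275.5662 / 620.6802 = 0.44397

0.444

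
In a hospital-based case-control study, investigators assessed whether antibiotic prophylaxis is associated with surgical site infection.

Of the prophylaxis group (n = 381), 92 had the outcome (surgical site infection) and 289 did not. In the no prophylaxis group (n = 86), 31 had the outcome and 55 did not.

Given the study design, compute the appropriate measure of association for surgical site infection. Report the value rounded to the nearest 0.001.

From the description: a = 92, b = 289, c = 31, d = 55.
This is a hospital-based case-control study: participants were sampled on outcome status, so risks in the source population cannot be estimated directly — relative risk is not valid here. The odds ratio is the appropriate measure.
OR = (a·d)/(b·c) = (92 × 55) / (289 × 31) = 5060 / 8959 = 0.56480

0.565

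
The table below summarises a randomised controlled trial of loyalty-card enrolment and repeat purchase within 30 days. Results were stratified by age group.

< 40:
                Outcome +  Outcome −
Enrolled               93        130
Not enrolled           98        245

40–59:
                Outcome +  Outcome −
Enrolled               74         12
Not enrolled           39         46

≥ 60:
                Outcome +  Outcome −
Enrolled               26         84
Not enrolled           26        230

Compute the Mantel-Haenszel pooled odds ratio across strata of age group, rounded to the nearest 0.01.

OR_MH = Σ(aᵢdᵢ/nᵢ) / Σ(bᵢcᵢ/nᵢ), where nᵢ is the stratum total.
Stratum 1 (< 40): n = 566; a·d/n = 93·245/566 = 40.2562; b·c/n = 130·98/566 = 22.5088
Stratum 2 (40–59): n = 171; a·d/n = 74·46/171 = 19.9064; b·c/n = 12·39/171 = 2.7368
Stratum 3 (≥ 60): n = 366; a·d/n = 26·230/366 = 16.3388; b·c/n = 84·26/366 = 5.9672
OR_MH = (40.2562 + 19.9064 + 16.3388) / (22.5088 + 2.7368 + 5.9672) = 76.5014 / 31.2129 = 2.45096

2.45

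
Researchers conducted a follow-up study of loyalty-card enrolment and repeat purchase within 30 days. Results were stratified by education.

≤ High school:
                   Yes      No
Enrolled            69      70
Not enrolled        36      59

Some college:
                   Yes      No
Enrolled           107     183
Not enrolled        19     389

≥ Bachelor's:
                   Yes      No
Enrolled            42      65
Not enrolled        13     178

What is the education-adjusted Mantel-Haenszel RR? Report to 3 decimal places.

3.461

RR_MH = Σ(aᵢ·n₀ᵢ/nᵢ) / Σ(cᵢ·n₁ᵢ/nᵢ), with n₁ᵢ = aᵢ+bᵢ (exposed), n₀ᵢ = cᵢ+dᵢ (unexposed), nᵢ = n₁ᵢ+n₀ᵢ.
Stratum 1 (≤ High school): n₁ = 139, n₀ = 95, n = 234; a·n₀/n = 69·95/234 = 28.0128; c·n₁/n = 36·139/234 = 21.3846
Stratum 2 (Some college): n₁ = 290, n₀ = 408, n = 698; a·n₀/n = 107·408/698 = 62.5444; c·n₁/n = 19·290/698 = 7.8940
Stratum 3 (≥ Bachelor's): n₁ = 107, n₀ = 191, n = 298; a·n₀/n = 42·191/298 = 26.9195; c·n₁/n = 13·107/298 = 4.6678
RR_MH = (28.0128 + 62.5444 + 26.9195) / (21.3846 + 7.8940 + 4.6678) = 117.4767 / 33.9464 = 3.46065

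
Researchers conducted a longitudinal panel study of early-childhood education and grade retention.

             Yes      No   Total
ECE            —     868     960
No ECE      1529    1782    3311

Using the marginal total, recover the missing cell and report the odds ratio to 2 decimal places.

The missing cell is in the exposed row: 960 − 868 = 92.
So a = 92, b = 868, c = 1529, d = 1782.
OR = (a·d)/(b·c) = (92 × 1782) / (868 × 1529) = 163944 / 1327172 = 0.12353

0.12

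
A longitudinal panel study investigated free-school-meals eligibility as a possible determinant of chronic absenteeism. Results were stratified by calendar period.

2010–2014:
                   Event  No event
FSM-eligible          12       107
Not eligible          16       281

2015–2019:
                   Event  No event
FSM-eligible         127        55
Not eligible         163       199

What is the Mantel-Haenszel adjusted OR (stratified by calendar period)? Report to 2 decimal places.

OR_MH = Σ(aᵢdᵢ/nᵢ) / Σ(bᵢcᵢ/nᵢ), where nᵢ is the stratum total.
Stratum 1 (2010–2014): n = 416; a·d/n = 12·281/416 = 8.1058; b·c/n = 107·16/416 = 4.1154
Stratum 2 (2015–2019): n = 544; a·d/n = 127·199/544 = 46.4577; b·c/n = 55·163/544 = 16.4798
OR_MH = (8.1058 + 46.4577) / (4.1154 + 16.4798) = 54.5635 / 20.5952 = 2.64934

2.65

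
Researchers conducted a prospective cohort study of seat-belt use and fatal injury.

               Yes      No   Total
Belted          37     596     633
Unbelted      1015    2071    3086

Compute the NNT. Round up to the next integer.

4

Risk in treated group = 37/633 = 0.05845; risk in control = 1015/3086 = 0.32890.
Absolute risk reduction = 0.32890 − 0.05845 = 0.27045
NNT = 1 / ARR = 1 / 0.27045 = 3.698 → round up → 4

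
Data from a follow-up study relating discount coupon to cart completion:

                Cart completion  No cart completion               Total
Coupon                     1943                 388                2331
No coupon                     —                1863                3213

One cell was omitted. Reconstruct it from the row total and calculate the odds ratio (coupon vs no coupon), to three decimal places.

6.911

The missing cell is in the unexposed row: 3213 − 1863 = 1350.
So a = 1943, b = 388, c = 1350, d = 1863.
OR = (a·d)/(b·c) = (1943 × 1863) / (388 × 1350) = 3619809 / 523800 = 6.91067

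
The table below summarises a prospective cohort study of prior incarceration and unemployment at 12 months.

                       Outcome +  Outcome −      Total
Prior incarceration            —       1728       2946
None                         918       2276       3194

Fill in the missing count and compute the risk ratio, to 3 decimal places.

The missing cell is in the exposed row: 2946 − 1728 = 1218.
So a = 1218, b = 1728, c = 918, d = 2276.
RR = [a/(a+b)] / [c/(c+d)] = (1218/2946) / (918/3194) = 0.41344/0.28741 = 1.43849

1.438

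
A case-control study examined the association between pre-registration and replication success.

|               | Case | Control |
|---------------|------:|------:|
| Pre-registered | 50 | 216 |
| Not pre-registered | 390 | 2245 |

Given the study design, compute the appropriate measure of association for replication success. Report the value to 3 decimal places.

1.333

Cells: a = 50, b = 216, c = 390, d = 2245.
This is a case-control study: participants were sampled on outcome status, so risks in the source population cannot be estimated directly — relative risk is not valid here. The odds ratio is the appropriate measure.
OR = (a·d)/(b·c) = (50 × 2245) / (216 × 390) = 112250 / 84240 = 1.33250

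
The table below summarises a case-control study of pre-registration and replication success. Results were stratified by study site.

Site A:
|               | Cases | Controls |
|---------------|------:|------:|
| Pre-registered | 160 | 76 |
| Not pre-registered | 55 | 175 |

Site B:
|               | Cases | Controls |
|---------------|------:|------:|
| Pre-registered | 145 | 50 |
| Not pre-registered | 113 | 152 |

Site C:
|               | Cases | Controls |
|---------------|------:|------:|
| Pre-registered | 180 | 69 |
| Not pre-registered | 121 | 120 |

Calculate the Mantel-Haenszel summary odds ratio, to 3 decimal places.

3.972

OR_MH = Σ(aᵢdᵢ/nᵢ) / Σ(bᵢcᵢ/nᵢ), where nᵢ is the stratum total.
Stratum 1 (Site A): n = 466; a·d/n = 160·175/466 = 60.0858; b·c/n = 76·55/466 = 8.9700
Stratum 2 (Site B): n = 460; a·d/n = 145·152/460 = 47.9130; b·c/n = 50·113/460 = 12.2826
Stratum 3 (Site C): n = 490; a·d/n = 180·120/490 = 44.0816; b·c/n = 69·121/490 = 17.0388
OR_MH = (60.0858 + 47.9130 + 44.0816) / (8.9700 + 12.2826 + 17.0388) = 152.0805 / 38.2913 = 3.97167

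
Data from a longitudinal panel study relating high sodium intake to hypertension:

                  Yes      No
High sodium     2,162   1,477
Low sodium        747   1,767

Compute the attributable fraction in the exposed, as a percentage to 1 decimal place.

Cells: a = 2162, b = 1477, c = 747, d = 1767.
Risk in exposed = 2162/3639 = 0.59412; risk in unexposed = 747/2514 = 0.29714.
RR = 0.59412/0.29714 = 1.99949
AR% = (RR − 1)/RR × 100 = (1.99949 − 1)/1.99949 × 100 = 49.9871%

50.0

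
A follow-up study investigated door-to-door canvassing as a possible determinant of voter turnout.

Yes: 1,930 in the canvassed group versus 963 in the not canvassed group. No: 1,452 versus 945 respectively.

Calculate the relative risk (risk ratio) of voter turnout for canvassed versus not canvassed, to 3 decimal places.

1.131

From the description: a = 1930, b = 1452, c = 963, d = 945.
Risk in exposed = 1930/3382 = 0.57067; risk in unexposed = 963/1908 = 0.50472.
RR = 0.57067 / 0.50472 = 1.13067
The risk among the exposed is 1.13 times that among the unexposed.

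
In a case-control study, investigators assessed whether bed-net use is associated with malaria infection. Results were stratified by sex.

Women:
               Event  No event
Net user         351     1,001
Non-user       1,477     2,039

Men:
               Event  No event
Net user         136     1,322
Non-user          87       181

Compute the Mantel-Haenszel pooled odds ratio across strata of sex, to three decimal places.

OR_MH = Σ(aᵢdᵢ/nᵢ) / Σ(bᵢcᵢ/nᵢ), where nᵢ is the stratum total.
Stratum 1 (Women): n = 4868; a·d/n = 351·2039/4868 = 147.0191; b·c/n = 1001·1477/4868 = 303.7134
Stratum 2 (Men): n = 1726; a·d/n = 136·181/1726 = 14.2619; b·c/n = 1322·87/1726 = 66.6362
OR_MH = (147.0191 + 14.2619) / (303.7134 + 66.6362) = 161.2810 / 370.3496 = 0.43548

0.435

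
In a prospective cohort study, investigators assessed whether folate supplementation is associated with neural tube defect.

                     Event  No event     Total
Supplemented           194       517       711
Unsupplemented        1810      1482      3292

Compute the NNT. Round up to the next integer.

4

Risk in treated group = 194/711 = 0.27286; risk in control = 1810/3292 = 0.54982.
Absolute risk reduction = 0.54982 − 0.27286 = 0.27696
NNT = 1 / ARR = 1 / 0.27696 = 3.611 → round up → 4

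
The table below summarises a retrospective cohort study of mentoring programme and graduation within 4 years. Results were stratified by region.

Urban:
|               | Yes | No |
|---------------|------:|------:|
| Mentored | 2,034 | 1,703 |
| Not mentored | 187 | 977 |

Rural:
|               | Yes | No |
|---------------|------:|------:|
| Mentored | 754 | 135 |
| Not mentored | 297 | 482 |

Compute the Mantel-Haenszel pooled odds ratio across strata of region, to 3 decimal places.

7.003

OR_MH = Σ(aᵢdᵢ/nᵢ) / Σ(bᵢcᵢ/nᵢ), where nᵢ is the stratum total.
Stratum 1 (Urban): n = 4901; a·d/n = 2034·977/4901 = 405.4719; b·c/n = 1703·187/4901 = 64.9788
Stratum 2 (Rural): n = 1668; a·d/n = 754·482/1668 = 217.8825; b·c/n = 135·297/1668 = 24.0378
OR_MH = (405.4719 + 217.8825) / (64.9788 + 24.0378) = 623.3544 / 89.0165 = 7.00268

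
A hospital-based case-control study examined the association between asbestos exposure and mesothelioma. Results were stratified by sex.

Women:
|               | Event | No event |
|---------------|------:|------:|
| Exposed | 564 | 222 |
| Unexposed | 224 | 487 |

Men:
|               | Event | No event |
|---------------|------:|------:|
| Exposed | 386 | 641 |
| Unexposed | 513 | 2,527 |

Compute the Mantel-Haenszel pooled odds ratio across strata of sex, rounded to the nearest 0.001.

3.711

OR_MH = Σ(aᵢdᵢ/nᵢ) / Σ(bᵢcᵢ/nᵢ), where nᵢ is the stratum total.
Stratum 1 (Women): n = 1497; a·d/n = 564·487/1497 = 183.4790; b·c/n = 222·224/1497 = 33.2184
Stratum 2 (Men): n = 4067; a·d/n = 386·2527/4067 = 239.8382; b·c/n = 641·513/4067 = 80.8539
OR_MH = (183.4790 + 239.8382) / (33.2184 + 80.8539) = 423.3172 / 114.0724 = 3.71095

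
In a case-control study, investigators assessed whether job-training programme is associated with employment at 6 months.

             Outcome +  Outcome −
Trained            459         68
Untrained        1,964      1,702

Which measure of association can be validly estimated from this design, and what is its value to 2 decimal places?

Cells: a = 459, b = 68, c = 1964, d = 1702.
This is a case-control study: participants were sampled on outcome status, so risks in the source population cannot be estimated directly — relative risk is not valid here. The odds ratio is the appropriate measure.
OR = (a·d)/(b·c) = (459 × 1702) / (68 × 1964) = 781218 / 133552 = 5.84954

5.85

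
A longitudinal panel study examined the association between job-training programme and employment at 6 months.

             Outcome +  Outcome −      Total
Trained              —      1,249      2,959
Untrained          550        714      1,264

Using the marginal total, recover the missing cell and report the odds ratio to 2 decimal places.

1.78

The missing cell is in the exposed row: 2959 − 1249 = 1710.
So a = 1710, b = 1249, c = 550, d = 714.
OR = (a·d)/(b·c) = (1710 × 714) / (1249 × 550) = 1220940 / 686950 = 1.77733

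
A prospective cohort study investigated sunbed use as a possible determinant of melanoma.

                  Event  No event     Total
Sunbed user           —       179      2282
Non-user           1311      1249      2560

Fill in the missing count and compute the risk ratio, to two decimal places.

1.80

The missing cell is in the exposed row: 2282 − 179 = 2103.
So a = 2103, b = 179, c = 1311, d = 1249.
RR = [a/(a+b)] / [c/(c+d)] = (2103/2282) / (1311/2560) = 0.92156/0.51211 = 1.79954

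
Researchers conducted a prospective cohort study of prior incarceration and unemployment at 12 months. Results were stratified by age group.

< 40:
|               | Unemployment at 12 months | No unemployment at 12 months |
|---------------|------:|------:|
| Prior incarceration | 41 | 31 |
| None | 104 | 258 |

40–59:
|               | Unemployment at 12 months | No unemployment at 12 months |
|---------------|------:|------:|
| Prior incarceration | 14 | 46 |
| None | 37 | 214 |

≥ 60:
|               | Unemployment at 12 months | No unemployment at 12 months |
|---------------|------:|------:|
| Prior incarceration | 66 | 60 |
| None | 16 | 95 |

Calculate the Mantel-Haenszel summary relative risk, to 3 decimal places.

2.323

RR_MH = Σ(aᵢ·n₀ᵢ/nᵢ) / Σ(cᵢ·n₁ᵢ/nᵢ), with n₁ᵢ = aᵢ+bᵢ (exposed), n₀ᵢ = cᵢ+dᵢ (unexposed), nᵢ = n₁ᵢ+n₀ᵢ.
Stratum 1 (< 40): n₁ = 72, n₀ = 362, n = 434; a·n₀/n = 41·362/434 = 34.1982; c·n₁/n = 104·72/434 = 17.2535
Stratum 2 (40–59): n₁ = 60, n₀ = 251, n = 311; a·n₀/n = 14·251/311 = 11.2990; c·n₁/n = 37·60/311 = 7.1383
Stratum 3 (≥ 60): n₁ = 126, n₀ = 111, n = 237; a·n₀/n = 66·111/237 = 30.9114; c·n₁/n = 16·126/237 = 8.5063
RR_MH = (34.1982 + 11.2990 + 30.9114) / (17.2535 + 7.1383 + 8.5063) = 76.4086 / 32.8980 = 2.32259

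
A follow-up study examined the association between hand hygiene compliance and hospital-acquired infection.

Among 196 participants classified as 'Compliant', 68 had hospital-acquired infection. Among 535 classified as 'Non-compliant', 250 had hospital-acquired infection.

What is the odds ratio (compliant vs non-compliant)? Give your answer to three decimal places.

From the description: a = 68, b = 128, c = 250, d = 285.
OR = (a·d)/(b·c) = (68 × 285) / (128 × 250) = 19380 / 32000 = 0.60562
Exposure is associated with lower odds of hospital-acquired infection (OR = 0.61 < 1).

0.606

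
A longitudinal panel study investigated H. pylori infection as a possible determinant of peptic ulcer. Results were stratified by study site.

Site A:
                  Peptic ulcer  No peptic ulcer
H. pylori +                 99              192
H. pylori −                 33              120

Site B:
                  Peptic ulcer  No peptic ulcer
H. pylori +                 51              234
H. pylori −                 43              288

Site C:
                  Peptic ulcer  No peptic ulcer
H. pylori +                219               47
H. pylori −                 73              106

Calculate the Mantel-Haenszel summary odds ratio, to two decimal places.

2.68

OR_MH = Σ(aᵢdᵢ/nᵢ) / Σ(bᵢcᵢ/nᵢ), where nᵢ is the stratum total.
Stratum 1 (Site A): n = 444; a·d/n = 99·120/444 = 26.7568; b·c/n = 192·33/444 = 14.2703
Stratum 2 (Site B): n = 616; a·d/n = 51·288/616 = 23.8442; b·c/n = 234·43/616 = 16.3344
Stratum 3 (Site C): n = 445; a·d/n = 219·106/445 = 52.1663; b·c/n = 47·73/445 = 7.7101
OR_MH = (26.7568 + 23.8442 + 52.1663) / (14.2703 + 16.3344 + 7.7101) = 102.7672 / 38.3148 = 2.68218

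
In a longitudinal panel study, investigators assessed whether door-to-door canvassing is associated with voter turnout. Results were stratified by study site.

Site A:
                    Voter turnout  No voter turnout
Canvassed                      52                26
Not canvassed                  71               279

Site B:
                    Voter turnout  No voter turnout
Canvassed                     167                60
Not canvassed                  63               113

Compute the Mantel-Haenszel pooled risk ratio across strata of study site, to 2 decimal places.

RR_MH = Σ(aᵢ·n₀ᵢ/nᵢ) / Σ(cᵢ·n₁ᵢ/nᵢ), with n₁ᵢ = aᵢ+bᵢ (exposed), n₀ᵢ = cᵢ+dᵢ (unexposed), nᵢ = n₁ᵢ+n₀ᵢ.
Stratum 1 (Site A): n₁ = 78, n₀ = 350, n = 428; a·n₀/n = 52·350/428 = 42.5234; c·n₁/n = 71·78/428 = 12.9393
Stratum 2 (Site B): n₁ = 227, n₀ = 176, n = 403; a·n₀/n = 167·176/403 = 72.9330; c·n₁/n = 63·227/403 = 35.4864
RR_MH = (42.5234 + 72.9330) / (12.9393 + 35.4864) = 115.4564 / 48.4256 = 2.38420

2.38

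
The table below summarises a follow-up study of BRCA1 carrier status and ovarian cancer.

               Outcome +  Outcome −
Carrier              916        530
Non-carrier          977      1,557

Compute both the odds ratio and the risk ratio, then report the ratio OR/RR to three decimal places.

1.676

Cells: a = 916, b = 530, c = 977, d = 1557.
OR = (916·1557)/(530·977) = 1426212/517810 = 2.75432
Risk in exposed = 916/1446 = 0.63347; risk in unexposed = 977/2534 = 0.38556; RR = 1.64301
OR/RR = 2.75432 / 1.64301 = 1.67639
The outcome is not rare, so the OR lies further from 1 than the RR.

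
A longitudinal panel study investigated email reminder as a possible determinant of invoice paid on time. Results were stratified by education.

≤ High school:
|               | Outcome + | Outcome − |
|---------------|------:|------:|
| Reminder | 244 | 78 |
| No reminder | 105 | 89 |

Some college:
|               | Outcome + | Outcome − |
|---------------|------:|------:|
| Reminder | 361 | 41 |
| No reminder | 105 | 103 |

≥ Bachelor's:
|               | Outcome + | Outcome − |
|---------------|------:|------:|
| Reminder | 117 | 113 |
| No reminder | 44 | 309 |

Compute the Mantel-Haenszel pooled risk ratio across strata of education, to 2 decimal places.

1.88

RR_MH = Σ(aᵢ·n₀ᵢ/nᵢ) / Σ(cᵢ·n₁ᵢ/nᵢ), with n₁ᵢ = aᵢ+bᵢ (exposed), n₀ᵢ = cᵢ+dᵢ (unexposed), nᵢ = n₁ᵢ+n₀ᵢ.
Stratum 1 (≤ High school): n₁ = 322, n₀ = 194, n = 516; a·n₀/n = 244·194/516 = 91.7364; c·n₁/n = 105·322/516 = 65.5233
Stratum 2 (Some college): n₁ = 402, n₀ = 208, n = 610; a·n₀/n = 361·208/610 = 123.0951; c·n₁/n = 105·402/610 = 69.1967
Stratum 3 (≥ Bachelor's): n₁ = 230, n₀ = 353, n = 583; a·n₀/n = 117·353/583 = 70.8422; c·n₁/n = 44·230/583 = 17.3585
RR_MH = (91.7364 + 123.0951 + 70.8422) / (65.5233 + 69.1967 + 17.3585) = 285.6737 / 152.0785 = 1.87846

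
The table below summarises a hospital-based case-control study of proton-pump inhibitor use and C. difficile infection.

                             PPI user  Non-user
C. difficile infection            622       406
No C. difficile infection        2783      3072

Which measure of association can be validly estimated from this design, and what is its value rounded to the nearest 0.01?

Reading the table with exposure as columns: a = 622 (PPI user, case), b = 2783 (PPI user, non-case), c = 406 (Non-user, case), d = 3072.
This is a hospital-based case-control study: participants were sampled on outcome status, so risks in the source population cannot be estimated directly — relative risk is not valid here. The odds ratio is the appropriate measure.
OR = (a·d)/(b·c) = (622 × 3072) / (2783 × 406) = 1910784 / 1129898 = 1.69111

1.69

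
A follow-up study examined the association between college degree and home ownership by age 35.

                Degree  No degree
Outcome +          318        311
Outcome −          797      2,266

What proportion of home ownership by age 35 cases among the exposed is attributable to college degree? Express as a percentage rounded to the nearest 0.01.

57.69

Reading the table with exposure as columns: a = 318 (Degree, case), b = 797 (Degree, non-case), c = 311 (No degree, case), d = 2266.
Risk in exposed = 318/1115 = 0.28520; risk in unexposed = 311/2577 = 0.12068.
RR = 0.28520/0.12068 = 2.36323
AR% = (RR − 1)/RR × 100 = (2.36323 − 1)/2.36323 × 100 = 57.6851%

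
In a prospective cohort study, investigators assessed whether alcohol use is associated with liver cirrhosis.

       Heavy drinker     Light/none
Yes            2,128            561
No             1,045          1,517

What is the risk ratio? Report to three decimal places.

2.484

Reading the table with exposure as columns: a = 2128 (Heavy drinker, case), b = 1045 (Heavy drinker, non-case), c = 561 (Light/none, case), d = 1517.
Risk in exposed = 2128/3173 = 0.67066; risk in unexposed = 561/2078 = 0.26997.
RR = 0.67066 / 0.26997 = 2.48419
The risk among the exposed is 2.48 times that among the unexposed.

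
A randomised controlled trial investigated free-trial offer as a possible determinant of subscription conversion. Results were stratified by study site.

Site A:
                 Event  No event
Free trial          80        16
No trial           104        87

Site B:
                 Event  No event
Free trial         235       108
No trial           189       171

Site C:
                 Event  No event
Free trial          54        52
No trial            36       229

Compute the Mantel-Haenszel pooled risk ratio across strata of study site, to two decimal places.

RR_MH = Σ(aᵢ·n₀ᵢ/nᵢ) / Σ(cᵢ·n₁ᵢ/nᵢ), with n₁ᵢ = aᵢ+bᵢ (exposed), n₀ᵢ = cᵢ+dᵢ (unexposed), nᵢ = n₁ᵢ+n₀ᵢ.
Stratum 1 (Site A): n₁ = 96, n₀ = 191, n = 287; a·n₀/n = 80·191/287 = 53.2404; c·n₁/n = 104·96/287 = 34.7875
Stratum 2 (Site B): n₁ = 343, n₀ = 360, n = 703; a·n₀/n = 235·360/703 = 120.3414; c·n₁/n = 189·343/703 = 92.2148
Stratum 3 (Site C): n₁ = 106, n₀ = 265, n = 371; a·n₀/n = 54·265/371 = 38.5714; c·n₁/n = 36·106/371 = 10.2857
RR_MH = (53.2404 + 120.3414 + 38.5714) / (34.7875 + 92.2148 + 10.2857) = 212.1532 / 137.2880 = 1.54532

1.55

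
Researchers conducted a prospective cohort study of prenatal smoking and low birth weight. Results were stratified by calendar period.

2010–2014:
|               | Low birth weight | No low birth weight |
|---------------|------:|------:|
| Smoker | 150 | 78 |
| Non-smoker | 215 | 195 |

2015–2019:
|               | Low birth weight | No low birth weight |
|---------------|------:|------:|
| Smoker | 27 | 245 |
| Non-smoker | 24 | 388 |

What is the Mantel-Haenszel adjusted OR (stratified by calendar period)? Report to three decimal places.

1.753

OR_MH = Σ(aᵢdᵢ/nᵢ) / Σ(bᵢcᵢ/nᵢ), where nᵢ is the stratum total.
Stratum 1 (2010–2014): n = 638; a·d/n = 150·195/638 = 45.8464; b·c/n = 78·215/638 = 26.2853
Stratum 2 (2015–2019): n = 684; a·d/n = 27·388/684 = 15.3158; b·c/n = 245·24/684 = 8.5965
OR_MH = (45.8464 + 15.3158) / (26.2853 + 8.5965) = 61.1622 / 34.8818 = 1.75341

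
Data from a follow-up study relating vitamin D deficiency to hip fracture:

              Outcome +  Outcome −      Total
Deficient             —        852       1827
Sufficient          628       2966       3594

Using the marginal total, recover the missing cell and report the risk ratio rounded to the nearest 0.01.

The missing cell is in the exposed row: 1827 − 852 = 975.
So a = 975, b = 852, c = 628, d = 2966.
RR = [a/(a+b)] / [c/(c+d)] = (975/1827) / (628/3594) = 0.53366/0.17474 = 3.05411

3.05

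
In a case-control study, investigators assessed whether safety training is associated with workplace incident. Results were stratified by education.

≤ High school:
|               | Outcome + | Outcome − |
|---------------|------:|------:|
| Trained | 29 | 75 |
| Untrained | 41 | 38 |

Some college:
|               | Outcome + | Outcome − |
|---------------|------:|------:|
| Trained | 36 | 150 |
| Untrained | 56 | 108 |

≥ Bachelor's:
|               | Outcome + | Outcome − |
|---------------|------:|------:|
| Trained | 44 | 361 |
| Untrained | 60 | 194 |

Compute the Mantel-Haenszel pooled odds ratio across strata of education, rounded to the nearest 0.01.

OR_MH = Σ(aᵢdᵢ/nᵢ) / Σ(bᵢcᵢ/nᵢ), where nᵢ is the stratum total.
Stratum 1 (≤ High school): n = 183; a·d/n = 29·38/183 = 6.0219; b·c/n = 75·41/183 = 16.8033
Stratum 2 (Some college): n = 350; a·d/n = 36·108/350 = 11.1086; b·c/n = 150·56/350 = 24.0000
Stratum 3 (≥ Bachelor's): n = 659; a·d/n = 44·194/659 = 12.9530; b·c/n = 361·60/659 = 32.8680
OR_MH = (6.0219 + 11.1086 + 12.9530) / (16.8033 + 24.0000 + 32.8680) = 30.0834 / 73.6713 = 0.40835

0.41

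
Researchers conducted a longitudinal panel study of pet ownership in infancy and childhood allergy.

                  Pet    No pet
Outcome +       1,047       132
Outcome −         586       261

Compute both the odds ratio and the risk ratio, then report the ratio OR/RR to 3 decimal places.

Reading the table with exposure as columns: a = 1047 (Pet, case), b = 586 (Pet, non-case), c = 132 (No pet, case), d = 261.
OR = (1047·261)/(586·132) = 273267/77352 = 3.53277
Risk in exposed = 1047/1633 = 0.64115; risk in unexposed = 132/393 = 0.33588; RR = 1.90888
OR/RR = 3.53277 / 1.90888 = 1.85070
The outcome is not rare, so the OR lies further from 1 than the RR.

1.851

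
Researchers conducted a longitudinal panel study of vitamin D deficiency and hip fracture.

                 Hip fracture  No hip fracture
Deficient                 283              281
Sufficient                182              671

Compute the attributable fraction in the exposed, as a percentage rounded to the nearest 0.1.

Cells: a = 283, b = 281, c = 182, d = 671.
Risk in exposed = 283/564 = 0.50177; risk in unexposed = 182/853 = 0.21336.
RR = 0.50177/0.21336 = 2.35172
AR% = (RR − 1)/RR × 100 = (2.35172 − 1)/2.35172 × 100 = 57.4779%

57.5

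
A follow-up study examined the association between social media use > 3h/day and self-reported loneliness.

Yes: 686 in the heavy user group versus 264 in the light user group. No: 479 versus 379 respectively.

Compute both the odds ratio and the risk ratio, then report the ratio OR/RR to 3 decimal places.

1.434

From the description: a = 686, b = 479, c = 264, d = 379.
OR = (686·379)/(479·264) = 259994/126456 = 2.05600
Risk in exposed = 686/1165 = 0.58884; risk in unexposed = 264/643 = 0.41058; RR = 1.43419
OR/RR = 2.05600 / 1.43419 = 1.43357
The outcome is not rare, so the OR lies further from 1 than the RR.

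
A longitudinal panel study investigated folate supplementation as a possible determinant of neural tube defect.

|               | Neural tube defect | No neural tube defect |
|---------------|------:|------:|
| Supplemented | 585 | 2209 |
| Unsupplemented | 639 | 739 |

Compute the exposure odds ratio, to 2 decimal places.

Cells: a = 585, b = 2209, c = 639, d = 739.
OR = (a·d)/(b·c) = (585 × 739) / (2209 × 639) = 432315 / 1411551 = 0.30627
Exposure is associated with lower odds of neural tube defect (OR = 0.31 < 1).

0.31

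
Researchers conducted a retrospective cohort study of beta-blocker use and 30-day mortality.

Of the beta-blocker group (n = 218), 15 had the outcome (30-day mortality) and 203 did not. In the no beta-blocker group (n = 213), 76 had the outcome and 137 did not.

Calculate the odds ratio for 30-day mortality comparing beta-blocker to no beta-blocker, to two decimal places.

From the description: a = 15, b = 203, c = 76, d = 137.
OR = (a·d)/(b·c) = (15 × 137) / (203 × 76) = 2055 / 15428 = 0.13320
Exposure is associated with lower odds of 30-day mortality (OR = 0.13 < 1).

0.13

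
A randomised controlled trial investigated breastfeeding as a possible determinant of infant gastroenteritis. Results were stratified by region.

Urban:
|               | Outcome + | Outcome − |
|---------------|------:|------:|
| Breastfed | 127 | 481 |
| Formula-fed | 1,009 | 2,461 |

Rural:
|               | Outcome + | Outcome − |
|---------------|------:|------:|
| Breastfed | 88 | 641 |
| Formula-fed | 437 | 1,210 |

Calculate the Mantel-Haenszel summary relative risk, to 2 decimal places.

0.59

RR_MH = Σ(aᵢ·n₀ᵢ/nᵢ) / Σ(cᵢ·n₁ᵢ/nᵢ), with n₁ᵢ = aᵢ+bᵢ (exposed), n₀ᵢ = cᵢ+dᵢ (unexposed), nᵢ = n₁ᵢ+n₀ᵢ.
Stratum 1 (Urban): n₁ = 608, n₀ = 3470, n = 4078; a·n₀/n = 127·3470/4078 = 108.0652; c·n₁/n = 1009·608/4078 = 150.4345
Stratum 2 (Rural): n₁ = 729, n₀ = 1647, n = 2376; a·n₀/n = 88·1647/2376 = 61.0000; c·n₁/n = 437·729/2376 = 134.0795
RR_MH = (108.0652 + 61.0000) / (150.4345 + 134.0795) = 169.0652 / 284.5141 = 0.59422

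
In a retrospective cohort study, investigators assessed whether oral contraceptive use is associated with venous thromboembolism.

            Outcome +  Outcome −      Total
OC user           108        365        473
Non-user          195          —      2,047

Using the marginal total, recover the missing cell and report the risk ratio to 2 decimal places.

The missing cell is in the unexposed row: 2047 − 195 = 1852.
So a = 108, b = 365, c = 195, d = 1852.
RR = [a/(a+b)] / [c/(c+d)] = (108/473) / (195/2047) = 0.22833/0.09526 = 2.39688

2.40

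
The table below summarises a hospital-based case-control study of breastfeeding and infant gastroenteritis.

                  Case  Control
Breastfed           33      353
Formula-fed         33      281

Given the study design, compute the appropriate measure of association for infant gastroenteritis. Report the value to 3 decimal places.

Cells: a = 33, b = 353, c = 33, d = 281.
This is a hospital-based case-control study: participants were sampled on outcome status, so risks in the source population cannot be estimated directly — relative risk is not valid here. The odds ratio is the appropriate measure.
OR = (a·d)/(b·c) = (33 × 281) / (353 × 33) = 9273 / 11649 = 0.79603

0.796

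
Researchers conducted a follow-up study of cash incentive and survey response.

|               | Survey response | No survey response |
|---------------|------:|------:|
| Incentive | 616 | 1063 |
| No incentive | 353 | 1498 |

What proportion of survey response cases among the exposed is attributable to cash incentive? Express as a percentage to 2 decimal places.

48.02

Cells: a = 616, b = 1063, c = 353, d = 1498.
Risk in exposed = 616/1679 = 0.36689; risk in unexposed = 353/1851 = 0.19071.
RR = 0.36689/0.19071 = 1.92381
AR% = (RR − 1)/RR × 100 = (1.92381 − 1)/1.92381 × 100 = 48.0198%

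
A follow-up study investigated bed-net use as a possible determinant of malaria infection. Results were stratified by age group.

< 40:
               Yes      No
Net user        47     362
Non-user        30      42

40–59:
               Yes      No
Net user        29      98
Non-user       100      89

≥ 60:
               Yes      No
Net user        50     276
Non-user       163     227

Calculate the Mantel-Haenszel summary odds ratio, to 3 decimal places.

0.242

OR_MH = Σ(aᵢdᵢ/nᵢ) / Σ(bᵢcᵢ/nᵢ), where nᵢ is the stratum total.
Stratum 1 (< 40): n = 481; a·d/n = 47·42/481 = 4.1040; b·c/n = 362·30/481 = 22.5780
Stratum 2 (40–59): n = 316; a·d/n = 29·89/316 = 8.1677; b·c/n = 98·100/316 = 31.0127
Stratum 3 (≥ 60): n = 716; a·d/n = 50·227/716 = 15.8520; b·c/n = 276·163/716 = 62.8324
OR_MH = (4.1040 + 8.1677 + 15.8520) / (22.5780 + 31.0127 + 62.8324) = 28.1236 / 116.4230 = 0.24156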